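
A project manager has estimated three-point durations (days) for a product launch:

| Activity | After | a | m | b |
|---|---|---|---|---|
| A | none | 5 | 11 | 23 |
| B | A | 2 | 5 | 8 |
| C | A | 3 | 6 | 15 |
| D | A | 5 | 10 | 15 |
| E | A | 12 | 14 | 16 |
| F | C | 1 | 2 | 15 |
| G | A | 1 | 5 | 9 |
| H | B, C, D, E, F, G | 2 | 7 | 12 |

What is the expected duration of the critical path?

33 days

te_A = (5 + 4·11 + 23)/6 = 72/6 = 12
te_B = (2 + 4·5 + 8)/6 = 30/6 = 5
te_C = (3 + 4·6 + 15)/6 = 42/6 = 7
te_D = (5 + 4·10 + 15)/6 = 60/6 = 10
te_E = (12 + 4·14 + 16)/6 = 84/6 = 14
te_F = (1 + 4·2 + 15)/6 = 24/6 = 4
te_G = (1 + 4·5 + 9)/6 = 30/6 = 5
te_H = (2 + 4·7 + 12)/6 = 42/6 = 7

Forward pass:
ES_A = 0; EF_A = 12
ES_B = 12; EF_B = 12+5 = 17
ES_C = 12; EF_C = 12+7 = 19
ES_D = 12; EF_D = 12+10 = 22
ES_E = 12; EF_E = 12+14 = 26
ES_F = 19; EF_F = 19+4 = 23
ES_G = 12; EF_G = 12+5 = 17
ES_H = max(EF_B=17, EF_C=19, EF_D=22, EF_E=26, EF_F=23, EF_G=17) = 26; EF_H = 26+7 = 33
Expected project duration μ = 33 days. Critical path: A → E → H.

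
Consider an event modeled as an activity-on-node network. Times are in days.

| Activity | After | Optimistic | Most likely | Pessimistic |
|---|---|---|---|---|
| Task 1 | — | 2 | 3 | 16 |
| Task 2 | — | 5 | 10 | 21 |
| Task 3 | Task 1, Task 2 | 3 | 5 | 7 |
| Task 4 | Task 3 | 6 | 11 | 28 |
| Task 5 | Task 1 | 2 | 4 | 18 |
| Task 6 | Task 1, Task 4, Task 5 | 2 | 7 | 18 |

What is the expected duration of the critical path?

te_Task 1 = (2 + 4·3 + 16)/6 = 30/6 = 5
te_Task 2 = (5 + 4·10 + 21)/6 = 66/6 = 11
te_Task 3 = (3 + 4·5 + 7)/6 = 30/6 = 5
te_Task 4 = (6 + 4·11 + 28)/6 = 78/6 = 13
te_Task 5 = (2 + 4·4 + 18)/6 = 36/6 = 6
te_Task 6 = (2 + 4·7 + 18)/6 = 48/6 = 8

Forward pass:
ES_Task 1 = 0; EF_Task 1 = 5
ES_Task 2 = 0; EF_Task 2 = 11
ES_Task 3 = max(EF_Task 1=5, EF_Task 2=11) = 11; EF_Task 3 = 11+5 = 16
ES_Task 4 = 16; EF_Task 4 = 16+13 = 29
ES_Task 5 = 5; EF_Task 5 = 5+6 = 11
ES_Task 6 = max(EF_Task 1=5, EF_Task 4=29, EF_Task 5=11) = 29; EF_Task 6 = 29+8 = 37
Expected project duration μ = 37 days. Critical path: Task 2 → Task 3 → Task 4 → Task 6.

37 days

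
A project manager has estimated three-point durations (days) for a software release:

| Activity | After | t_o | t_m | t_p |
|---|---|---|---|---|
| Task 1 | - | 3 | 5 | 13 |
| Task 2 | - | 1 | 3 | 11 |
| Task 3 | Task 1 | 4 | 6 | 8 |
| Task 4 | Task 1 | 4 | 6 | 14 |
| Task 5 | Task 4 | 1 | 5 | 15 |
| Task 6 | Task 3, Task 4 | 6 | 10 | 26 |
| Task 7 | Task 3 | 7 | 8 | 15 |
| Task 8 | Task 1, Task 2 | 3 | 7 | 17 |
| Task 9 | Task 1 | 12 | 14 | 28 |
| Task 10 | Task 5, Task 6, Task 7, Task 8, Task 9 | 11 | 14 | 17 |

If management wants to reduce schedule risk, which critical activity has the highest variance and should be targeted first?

Task 6

te_Task 1 = (3 + 4·5 + 13)/6 = 36/6 = 6; σ²_Task 1 = ((13−3)/6)² = 2.778
te_Task 2 = (1 + 4·3 + 11)/6 = 24/6 = 4; σ²_Task 2 = ((11−1)/6)² = 2.778
te_Task 3 = (4 + 4·6 + 8)/6 = 36/6 = 6; σ²_Task 3 = ((8−4)/6)² = 0.444
te_Task 4 = (4 + 4·6 + 14)/6 = 42/6 = 7; σ²_Task 4 = ((14−4)/6)² = 2.778
te_Task 5 = (1 + 4·5 + 15)/6 = 36/6 = 6; σ²_Task 5 = ((15−1)/6)² = 5.444
te_Task 6 = (6 + 4·10 + 26)/6 = 72/6 = 12; σ²_Task 6 = ((26−6)/6)² = 11.111
te_Task 7 = (7 + 4·8 + 15)/6 = 54/6 = 9; σ²_Task 7 = ((15−7)/6)² = 1.778
te_Task 8 = (3 + 4·7 + 17)/6 = 48/6 = 8; σ²_Task 8 = ((17−3)/6)² = 5.444
te_Task 9 = (12 + 4·14 + 28)/6 = 96/6 = 16; σ²_Task 9 = ((28−12)/6)² = 7.111
te_Task 10 = (11 + 4·14 + 17)/6 = 84/6 = 14; σ²_Task 10 = ((17−11)/6)² = 1.000

Forward pass:
ES_Task 1 = 0; EF_Task 1 = 6
ES_Task 2 = 0; EF_Task 2 = 4
ES_Task 3 = 6; EF_Task 3 = 6+6 = 12
ES_Task 4 = 6; EF_Task 4 = 6+7 = 13
ES_Task 5 = 13; EF_Task 5 = 13+6 = 19
ES_Task 6 = max(EF_Task 3=12, EF_Task 4=13) = 13; EF_Task 6 = 13+12 = 25
ES_Task 7 = 12; EF_Task 7 = 12+9 = 21
ES_Task 8 = max(EF_Task 1=6, EF_Task 2=4) = 6; EF_Task 8 = 6+8 = 14
ES_Task 9 = 6; EF_Task 9 = 6+16 = 22
ES_Task 10 = max(EF_Task 5=19, EF_Task 6=25, EF_Task 7=21, EF_Task 8=14, EF_Task 9=22) = 25; EF_Task 10 = 25+14 = 39
Expected project duration μ = 39 days. Critical path: Task 1 → Task 4 → Task 6 → Task 10.

Variances on critical path: σ²_Task 1=2.778, σ²_Task 4=2.778, σ²_Task 6=11.111, σ²_Task 10=1.000.
Largest is σ²_Task 6 = 11.111.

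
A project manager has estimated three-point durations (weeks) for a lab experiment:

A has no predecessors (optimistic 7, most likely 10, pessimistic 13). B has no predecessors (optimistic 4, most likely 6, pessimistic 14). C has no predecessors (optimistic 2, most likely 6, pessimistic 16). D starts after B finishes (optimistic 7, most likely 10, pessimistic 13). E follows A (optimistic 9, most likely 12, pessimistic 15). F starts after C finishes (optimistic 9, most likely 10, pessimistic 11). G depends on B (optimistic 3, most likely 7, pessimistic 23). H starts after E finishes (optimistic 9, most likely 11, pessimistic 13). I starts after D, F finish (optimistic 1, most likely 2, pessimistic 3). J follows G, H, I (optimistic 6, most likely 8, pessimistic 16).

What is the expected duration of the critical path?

42 weeks

te_A = (7 + 4·10 + 13)/6 = 60/6 = 10
te_B = (4 + 4·6 + 14)/6 = 42/6 = 7
te_C = (2 + 4·6 + 16)/6 = 42/6 = 7
te_D = (7 + 4·10 + 13)/6 = 60/6 = 10
te_E = (9 + 4·12 + 15)/6 = 72/6 = 12
te_F = (9 + 4·10 + 11)/6 = 60/6 = 10
te_G = (3 + 4·7 + 23)/6 = 54/6 = 9
te_H = (9 + 4·11 + 13)/6 = 66/6 = 11
te_I = (1 + 4·2 + 3)/6 = 12/6 = 2
te_J = (6 + 4·8 + 16)/6 = 54/6 = 9

Forward pass:
ES_A = 0; EF_A = 10
ES_B = 0; EF_B = 7
ES_C = 0; EF_C = 7
ES_D = 7; EF_D = 7+10 = 17
ES_E = 10; EF_E = 10+12 = 22
ES_F = 7; EF_F = 7+10 = 17
ES_G = 7; EF_G = 7+9 = 16
ES_H = 22; EF_H = 22+11 = 33
ES_I = max(EF_D=17, EF_F=17) = 17; EF_I = 17+2 = 19
ES_J = max(EF_G=16, EF_H=33, EF_I=19) = 33; EF_J = 33+9 = 42
Expected project duration μ = 42 weeks. Critical path: A → E → H → J.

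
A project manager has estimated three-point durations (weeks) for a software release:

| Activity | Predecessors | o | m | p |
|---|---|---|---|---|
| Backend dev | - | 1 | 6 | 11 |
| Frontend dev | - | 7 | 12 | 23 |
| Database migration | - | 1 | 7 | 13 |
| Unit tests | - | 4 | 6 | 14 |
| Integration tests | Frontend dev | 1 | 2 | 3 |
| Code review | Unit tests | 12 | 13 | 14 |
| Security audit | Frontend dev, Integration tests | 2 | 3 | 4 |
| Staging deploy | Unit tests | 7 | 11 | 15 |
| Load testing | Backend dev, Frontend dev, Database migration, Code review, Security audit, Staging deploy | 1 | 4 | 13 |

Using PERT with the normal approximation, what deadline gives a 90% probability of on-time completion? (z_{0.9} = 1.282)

te_Backend dev = (1 + 4·6 + 11)/6 = 36/6 = 6; σ²_Backend dev = ((11−1)/6)² = 2.778
te_Frontend dev = (7 + 4·12 + 23)/6 = 78/6 = 13; σ²_Frontend dev = ((23−7)/6)² = 7.111
te_Database migration = (1 + 4·7 + 13)/6 = 42/6 = 7; σ²_Database migration = ((13−1)/6)² = 4.000
te_Unit tests = (4 + 4·6 + 14)/6 = 42/6 = 7; σ²_Unit tests = ((14−4)/6)² = 2.778
te_Integration tests = (1 + 4·2 + 3)/6 = 12/6 = 2; σ²_Integration tests = ((3−1)/6)² = 0.111
te_Code review = (12 + 4·13 + 14)/6 = 78/6 = 13; σ²_Code review = ((14−12)/6)² = 0.111
te_Security audit = (2 + 4·3 + 4)/6 = 18/6 = 3; σ²_Security audit = ((4−2)/6)² = 0.111
te_Staging deploy = (7 + 4·11 + 15)/6 = 66/6 = 11; σ²_Staging deploy = ((15−7)/6)² = 1.778
te_Load testing = (1 + 4·4 + 13)/6 = 30/6 = 5; σ²_Load testing = ((13−1)/6)² = 4.000

Forward pass:
ES_Backend dev = 0; EF_Backend dev = 6
ES_Frontend dev = 0; EF_Frontend dev = 13
ES_Database migration = 0; EF_Database migration = 7
ES_Unit tests = 0; EF_Unit tests = 7
ES_Integration tests = 13; EF_Integration tests = 13+2 = 15
ES_Code review = 7; EF_Code review = 7+13 = 20
ES_Security audit = max(EF_Frontend dev=13, EF_Integration tests=15) = 15; EF_Security audit = 15+3 = 18
ES_Staging deploy = 7; EF_Staging deploy = 7+11 = 18
ES_Load testing = max(EF_Backend dev=6, EF_Frontend dev=13, EF_Database migration=7, EF_Code review=20, EF_Security audit=18, EF_Staging deploy=18) = 20; EF_Load testing = 20+5 = 25
Expected project duration μ = 25 weeks. Critical path: Unit tests → Code review → Load testing.

Variance along critical path = 2.778 + 0.111 + 4.000 = 6.889; σ = 2.625 weeks.
D = μ + z·σ = 25 + 1.282·2.625 = 28.4 weeks

28.4 weeks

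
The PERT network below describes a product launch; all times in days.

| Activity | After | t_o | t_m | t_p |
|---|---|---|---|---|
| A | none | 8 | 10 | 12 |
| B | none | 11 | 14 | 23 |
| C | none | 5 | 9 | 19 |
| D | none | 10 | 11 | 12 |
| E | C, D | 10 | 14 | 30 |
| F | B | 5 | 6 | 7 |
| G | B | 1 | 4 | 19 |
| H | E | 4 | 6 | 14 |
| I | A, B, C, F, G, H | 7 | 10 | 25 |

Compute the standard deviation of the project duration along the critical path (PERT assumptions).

te_A = (8 + 4·10 + 12)/6 = 60/6 = 10; σ²_A = ((12−8)/6)² = 0.444
te_B = (11 + 4·14 + 23)/6 = 90/6 = 15; σ²_B = ((23−11)/6)² = 4.000
te_C = (5 + 4·9 + 19)/6 = 60/6 = 10; σ²_C = ((19−5)/6)² = 5.444
te_D = (10 + 4·11 + 12)/6 = 66/6 = 11; σ²_D = ((12−10)/6)² = 0.111
te_E = (10 + 4·14 + 30)/6 = 96/6 = 16; σ²_E = ((30−10)/6)² = 11.111
te_F = (5 + 4·6 + 7)/6 = 36/6 = 6; σ²_F = ((7−5)/6)² = 0.111
te_G = (1 + 4·4 + 19)/6 = 36/6 = 6; σ²_G = ((19−1)/6)² = 9.000
te_H = (4 + 4·6 + 14)/6 = 42/6 = 7; σ²_H = ((14−4)/6)² = 2.778
te_I = (7 + 4·10 + 25)/6 = 72/6 = 12; σ²_I = ((25−7)/6)² = 9.000

Forward pass:
ES_A = 0; EF_A = 10
ES_B = 0; EF_B = 15
ES_C = 0; EF_C = 10
ES_D = 0; EF_D = 11
ES_E = max(EF_C=10, EF_D=11) = 11; EF_E = 11+16 = 27
ES_F = 15; EF_F = 15+6 = 21
ES_G = 15; EF_G = 15+6 = 21
ES_H = 27; EF_H = 27+7 = 34
ES_I = max(EF_A=10, EF_B=15, EF_C=10, EF_F=21, EF_G=21, EF_H=34) = 34; EF_I = 34+12 = 46
Expected project duration μ = 46 days. Critical path: D → E → H → I.

Variance along critical path = 0.111 + 11.111 + 2.778 + 9.000 = 23.000
σ = √23.000 = 4.796 days

4.80 days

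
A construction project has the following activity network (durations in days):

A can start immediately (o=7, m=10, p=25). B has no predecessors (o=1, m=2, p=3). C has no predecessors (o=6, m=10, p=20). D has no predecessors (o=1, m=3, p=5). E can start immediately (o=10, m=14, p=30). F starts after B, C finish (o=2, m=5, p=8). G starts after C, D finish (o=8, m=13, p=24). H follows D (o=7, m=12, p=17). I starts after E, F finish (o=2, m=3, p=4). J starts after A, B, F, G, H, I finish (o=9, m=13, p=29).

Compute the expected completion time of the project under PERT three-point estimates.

te_A = (7 + 4·10 + 25)/6 = 72/6 = 12
te_B = (1 + 4·2 + 3)/6 = 12/6 = 2
te_C = (6 + 4·10 + 20)/6 = 66/6 = 11
te_D = (1 + 4·3 + 5)/6 = 18/6 = 3
te_E = (10 + 4·14 + 30)/6 = 96/6 = 16
te_F = (2 + 4·5 + 8)/6 = 30/6 = 5
te_G = (8 + 4·13 + 24)/6 = 84/6 = 14
te_H = (7 + 4·12 + 17)/6 = 72/6 = 12
te_I = (2 + 4·3 + 4)/6 = 18/6 = 3
te_J = (9 + 4·13 + 29)/6 = 90/6 = 15

Forward pass:
ES_A = 0; EF_A = 12
ES_B = 0; EF_B = 2
ES_C = 0; EF_C = 11
ES_D = 0; EF_D = 3
ES_E = 0; EF_E = 16
ES_F = max(EF_B=2, EF_C=11) = 11; EF_F = 11+5 = 16
ES_G = max(EF_C=11, EF_D=3) = 11; EF_G = 11+14 = 25
ES_H = 3; EF_H = 3+12 = 15
ES_I = max(EF_E=16, EF_F=16) = 16; EF_I = 16+3 = 19
ES_J = max(EF_A=12, EF_B=2, EF_F=16, EF_G=25, EF_H=15, EF_I=19) = 25; EF_J = 25+15 = 40
Expected project duration μ = 40 days. Critical path: C → G → J.

40 days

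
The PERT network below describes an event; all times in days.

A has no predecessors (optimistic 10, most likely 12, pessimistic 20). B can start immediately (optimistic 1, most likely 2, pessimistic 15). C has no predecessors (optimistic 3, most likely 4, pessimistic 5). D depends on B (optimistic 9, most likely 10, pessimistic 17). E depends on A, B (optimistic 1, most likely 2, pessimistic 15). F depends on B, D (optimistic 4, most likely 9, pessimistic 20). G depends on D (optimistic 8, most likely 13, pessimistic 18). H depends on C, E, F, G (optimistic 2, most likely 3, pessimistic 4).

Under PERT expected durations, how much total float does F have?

3 days

te_A = (10 + 4·12 + 20)/6 = 78/6 = 13
te_B = (1 + 4·2 + 15)/6 = 24/6 = 4
te_C = (3 + 4·4 + 5)/6 = 24/6 = 4
te_D = (9 + 4·10 + 17)/6 = 66/6 = 11
te_E = (1 + 4·2 + 15)/6 = 24/6 = 4
te_F = (4 + 4·9 + 20)/6 = 60/6 = 10
te_G = (8 + 4·13 + 18)/6 = 78/6 = 13
te_H = (2 + 4·3 + 4)/6 = 18/6 = 3

Forward pass:
ES_A = 0; EF_A = 13
ES_B = 0; EF_B = 4
ES_C = 0; EF_C = 4
ES_D = 4; EF_D = 4+11 = 15
ES_E = max(EF_A=13, EF_B=4) = 13; EF_E = 13+4 = 17
ES_F = max(EF_B=4, EF_D=15) = 15; EF_F = 15+10 = 25
ES_G = 15; EF_G = 15+13 = 28
ES_H = max(EF_C=4, EF_E=17, EF_F=25, EF_G=28) = 28; EF_H = 28+3 = 31
Expected project duration μ = 31 days. Critical path: B → D → G → H.

Backward pass:
LF_H = 31; LS_H = 31−3 = 28
LF_G = LS_H = 28; LS_G = 28−13 = 15
LF_F = LS_H = 28; LS_F = 28−10 = 18
LF_E = LS_H = 28; LS_E = 28−4 = 24
LF_D = min(LS_F=18, LS_G=15) = 15; LS_D = 15−11 = 4
LF_C = LS_H = 28; LS_C = 28−4 = 24
LF_B = min(LS_D=4, LS_E=24, LS_F=18) = 4; LS_B = 4−4 = 0
LF_A = LS_E = 24; LS_A = 24−13 = 11
Slack_F = LS_F − ES_F = 18 − 15 = 3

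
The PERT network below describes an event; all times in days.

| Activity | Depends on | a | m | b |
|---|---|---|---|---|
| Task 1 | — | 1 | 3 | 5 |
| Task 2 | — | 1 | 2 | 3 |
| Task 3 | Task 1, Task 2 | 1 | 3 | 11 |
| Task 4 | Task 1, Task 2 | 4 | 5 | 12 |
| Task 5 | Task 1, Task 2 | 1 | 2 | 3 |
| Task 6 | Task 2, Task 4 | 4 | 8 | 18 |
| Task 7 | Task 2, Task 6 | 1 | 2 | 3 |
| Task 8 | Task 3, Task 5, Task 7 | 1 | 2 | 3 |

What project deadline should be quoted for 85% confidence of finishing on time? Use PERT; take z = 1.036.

te_Task 1 = (1 + 4·3 + 5)/6 = 18/6 = 3; σ²_Task 1 = ((5−1)/6)² = 0.444
te_Task 2 = (1 + 4·2 + 3)/6 = 12/6 = 2; σ²_Task 2 = ((3−1)/6)² = 0.111
te_Task 3 = (1 + 4·3 + 11)/6 = 24/6 = 4; σ²_Task 3 = ((11−1)/6)² = 2.778
te_Task 4 = (4 + 4·5 + 12)/6 = 36/6 = 6; σ²_Task 4 = ((12−4)/6)² = 1.778
te_Task 5 = (1 + 4·2 + 3)/6 = 12/6 = 2; σ²_Task 5 = ((3−1)/6)² = 0.111
te_Task 6 = (4 + 4·8 + 18)/6 = 54/6 = 9; σ²_Task 6 = ((18−4)/6)² = 5.444
te_Task 7 = (1 + 4·2 + 3)/6 = 12/6 = 2; σ²_Task 7 = ((3−1)/6)² = 0.111
te_Task 8 = (1 + 4·2 + 3)/6 = 12/6 = 2; σ²_Task 8 = ((3−1)/6)² = 0.111

Forward pass:
ES_Task 1 = 0; EF_Task 1 = 3
ES_Task 2 = 0; EF_Task 2 = 2
ES_Task 3 = max(EF_Task 1=3, EF_Task 2=2) = 3; EF_Task 3 = 3+4 = 7
ES_Task 4 = max(EF_Task 1=3, EF_Task 2=2) = 3; EF_Task 4 = 3+6 = 9
ES_Task 5 = max(EF_Task 1=3, EF_Task 2=2) = 3; EF_Task 5 = 3+2 = 5
ES_Task 6 = max(EF_Task 2=2, EF_Task 4=9) = 9; EF_Task 6 = 9+9 = 18
ES_Task 7 = max(EF_Task 2=2, EF_Task 6=18) = 18; EF_Task 7 = 18+2 = 20
ES_Task 8 = max(EF_Task 3=7, EF_Task 5=5, EF_Task 7=20) = 20; EF_Task 8 = 20+2 = 22
Expected project duration μ = 22 days. Critical path: Task 1 → Task 4 → Task 6 → Task 7 → Task 8.

Variance along critical path = 0.444 + 1.778 + 5.444 + 0.111 + 0.111 = 7.889; σ = 2.809 days.
D = μ + z·σ = 22 + 1.036·2.809 = 24.9 days

24.9 days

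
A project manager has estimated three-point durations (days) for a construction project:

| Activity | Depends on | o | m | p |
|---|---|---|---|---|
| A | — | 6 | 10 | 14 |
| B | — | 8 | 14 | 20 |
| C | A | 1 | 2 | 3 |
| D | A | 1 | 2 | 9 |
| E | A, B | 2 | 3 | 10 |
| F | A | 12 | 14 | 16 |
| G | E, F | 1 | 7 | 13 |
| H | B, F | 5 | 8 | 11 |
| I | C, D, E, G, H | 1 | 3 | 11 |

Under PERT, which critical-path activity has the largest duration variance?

I

te_A = (6 + 4·10 + 14)/6 = 60/6 = 10; σ²_A = ((14−6)/6)² = 1.778
te_B = (8 + 4·14 + 20)/6 = 84/6 = 14; σ²_B = ((20−8)/6)² = 4.000
te_C = (1 + 4·2 + 3)/6 = 12/6 = 2; σ²_C = ((3−1)/6)² = 0.111
te_D = (1 + 4·2 + 9)/6 = 18/6 = 3; σ²_D = ((9−1)/6)² = 1.778
te_E = (2 + 4·3 + 10)/6 = 24/6 = 4; σ²_E = ((10−2)/6)² = 1.778
te_F = (12 + 4·14 + 16)/6 = 84/6 = 14; σ²_F = ((16−12)/6)² = 0.444
te_G = (1 + 4·7 + 13)/6 = 42/6 = 7; σ²_G = ((13−1)/6)² = 4.000
te_H = (5 + 4·8 + 11)/6 = 48/6 = 8; σ²_H = ((11−5)/6)² = 1.000
te_I = (1 + 4·3 + 11)/6 = 24/6 = 4; σ²_I = ((11−1)/6)² = 2.778

Forward pass:
ES_A = 0; EF_A = 10
ES_B = 0; EF_B = 14
ES_C = 10; EF_C = 10+2 = 12
ES_D = 10; EF_D = 10+3 = 13
ES_E = max(EF_A=10, EF_B=14) = 14; EF_E = 14+4 = 18
ES_F = 10; EF_F = 10+14 = 24
ES_G = max(EF_E=18, EF_F=24) = 24; EF_G = 24+7 = 31
ES_H = max(EF_B=14, EF_F=24) = 24; EF_H = 24+8 = 32
ES_I = max(EF_C=12, EF_D=13, EF_E=18, EF_G=31, EF_H=32) = 32; EF_I = 32+4 = 36
Expected project duration μ = 36 days. Critical path: A → F → H → I.

Variances on critical path: σ²_A=1.778, σ²_F=0.444, σ²_H=1.000, σ²_I=2.778.
Largest is σ²_I = 2.778.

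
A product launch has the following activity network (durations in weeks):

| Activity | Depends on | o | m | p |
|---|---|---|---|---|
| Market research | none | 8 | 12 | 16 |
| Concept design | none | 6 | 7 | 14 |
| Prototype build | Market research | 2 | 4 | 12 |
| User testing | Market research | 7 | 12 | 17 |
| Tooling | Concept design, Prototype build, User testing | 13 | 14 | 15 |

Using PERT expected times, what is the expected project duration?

38 weeks

te_Market research = (8 + 4·12 + 16)/6 = 72/6 = 12
te_Concept design = (6 + 4·7 + 14)/6 = 48/6 = 8
te_Prototype build = (2 + 4·4 + 12)/6 = 30/6 = 5
te_User testing = (7 + 4·12 + 17)/6 = 72/6 = 12
te_Tooling = (13 + 4·14 + 15)/6 = 84/6 = 14

Forward pass:
ES_Market research = 0; EF_Market research = 12
ES_Concept design = 0; EF_Concept design = 8
ES_Prototype build = 12; EF_Prototype build = 12+5 = 17
ES_User testing = 12; EF_User testing = 12+12 = 24
ES_Tooling = max(EF_Concept design=8, EF_Prototype build=17, EF_User testing=24) = 24; EF_Tooling = 24+14 = 38
Expected project duration μ = 38 weeks. Critical path: Market research → User testing → Tooling.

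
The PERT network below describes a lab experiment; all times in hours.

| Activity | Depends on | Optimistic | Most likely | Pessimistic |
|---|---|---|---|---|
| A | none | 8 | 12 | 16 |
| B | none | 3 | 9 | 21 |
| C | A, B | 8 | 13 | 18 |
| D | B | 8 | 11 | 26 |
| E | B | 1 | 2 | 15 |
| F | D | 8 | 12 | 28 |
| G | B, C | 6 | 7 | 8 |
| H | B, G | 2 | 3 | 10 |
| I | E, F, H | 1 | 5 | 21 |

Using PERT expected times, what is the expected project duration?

te_A = (8 + 4·12 + 16)/6 = 72/6 = 12
te_B = (3 + 4·9 + 21)/6 = 60/6 = 10
te_C = (8 + 4·13 + 18)/6 = 78/6 = 13
te_D = (8 + 4·11 + 26)/6 = 78/6 = 13
te_E = (1 + 4·2 + 15)/6 = 24/6 = 4
te_F = (8 + 4·12 + 28)/6 = 84/6 = 14
te_G = (6 + 4·7 + 8)/6 = 42/6 = 7
te_H = (2 + 4·3 + 10)/6 = 24/6 = 4
te_I = (1 + 4·5 + 21)/6 = 42/6 = 7

Forward pass:
ES_A = 0; EF_A = 12
ES_B = 0; EF_B = 10
ES_C = max(EF_A=12, EF_B=10) = 12; EF_C = 12+13 = 25
ES_D = 10; EF_D = 10+13 = 23
ES_E = 10; EF_E = 10+4 = 14
ES_F = 23; EF_F = 23+14 = 37
ES_G = max(EF_B=10, EF_C=25) = 25; EF_G = 25+7 = 32
ES_H = max(EF_B=10, EF_G=32) = 32; EF_H = 32+4 = 36
ES_I = max(EF_E=14, EF_F=37, EF_H=36) = 37; EF_I = 37+7 = 44
Expected project duration μ = 44 hours. Critical path: B → D → F → I.

44 hours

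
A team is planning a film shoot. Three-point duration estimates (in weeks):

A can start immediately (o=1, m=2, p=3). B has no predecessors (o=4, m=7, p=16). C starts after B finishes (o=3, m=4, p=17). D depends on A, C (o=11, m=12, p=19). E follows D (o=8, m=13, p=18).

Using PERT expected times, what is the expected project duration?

te_A = (1 + 4·2 + 3)/6 = 12/6 = 2
te_B = (4 + 4·7 + 16)/6 = 48/6 = 8
te_C = (3 + 4·4 + 17)/6 = 36/6 = 6
te_D = (11 + 4·12 + 19)/6 = 78/6 = 13
te_E = (8 + 4·13 + 18)/6 = 78/6 = 13

Forward pass:
ES_A = 0; EF_A = 2
ES_B = 0; EF_B = 8
ES_C = 8; EF_C = 8+6 = 14
ES_D = max(EF_A=2, EF_C=14) = 14; EF_D = 14+13 = 27
ES_E = 27; EF_E = 27+13 = 40
Expected project duration μ = 40 weeks. Critical path: B → C → D → E.

40 weeks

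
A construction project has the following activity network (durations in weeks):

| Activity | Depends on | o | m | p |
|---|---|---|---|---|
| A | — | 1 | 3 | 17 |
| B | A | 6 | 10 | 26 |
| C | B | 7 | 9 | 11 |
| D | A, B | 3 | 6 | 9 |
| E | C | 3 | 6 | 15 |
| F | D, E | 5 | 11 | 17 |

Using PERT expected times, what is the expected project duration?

te_A = (1 + 4·3 + 17)/6 = 30/6 = 5
te_B = (6 + 4·10 + 26)/6 = 72/6 = 12
te_C = (7 + 4·9 + 11)/6 = 54/6 = 9
te_D = (3 + 4·6 + 9)/6 = 36/6 = 6
te_E = (3 + 4·6 + 15)/6 = 42/6 = 7
te_F = (5 + 4·11 + 17)/6 = 66/6 = 11

Forward pass:
ES_A = 0; EF_A = 5
ES_B = 5; EF_B = 5+12 = 17
ES_C = 17; EF_C = 17+9 = 26
ES_D = max(EF_A=5, EF_B=17) = 17; EF_D = 17+6 = 23
ES_E = 26; EF_E = 26+7 = 33
ES_F = max(EF_D=23, EF_E=33) = 33; EF_F = 33+11 = 44
Expected project duration μ = 44 weeks. Critical path: A → B → C → E → F.

44 weeks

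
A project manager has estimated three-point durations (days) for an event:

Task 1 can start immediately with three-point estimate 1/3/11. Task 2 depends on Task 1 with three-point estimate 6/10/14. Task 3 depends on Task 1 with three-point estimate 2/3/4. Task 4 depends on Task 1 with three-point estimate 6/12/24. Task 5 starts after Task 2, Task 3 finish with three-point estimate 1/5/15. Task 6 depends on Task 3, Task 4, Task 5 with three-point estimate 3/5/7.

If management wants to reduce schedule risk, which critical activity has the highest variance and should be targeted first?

te_Task 1 = (1 + 4·3 + 11)/6 = 24/6 = 4; σ²_Task 1 = ((11−1)/6)² = 2.778
te_Task 2 = (6 + 4·10 + 14)/6 = 60/6 = 10; σ²_Task 2 = ((14−6)/6)² = 1.778
te_Task 3 = (2 + 4·3 + 4)/6 = 18/6 = 3; σ²_Task 3 = ((4−2)/6)² = 0.111
te_Task 4 = (6 + 4·12 + 24)/6 = 78/6 = 13; σ²_Task 4 = ((24−6)/6)² = 9.000
te_Task 5 = (1 + 4·5 + 15)/6 = 36/6 = 6; σ²_Task 5 = ((15−1)/6)² = 5.444
te_Task 6 = (3 + 4·5 + 7)/6 = 30/6 = 5; σ²_Task 6 = ((7−3)/6)² = 0.444

Forward pass:
ES_Task 1 = 0; EF_Task 1 = 4
ES_Task 2 = 4; EF_Task 2 = 4+10 = 14
ES_Task 3 = 4; EF_Task 3 = 4+3 = 7
ES_Task 4 = 4; EF_Task 4 = 4+13 = 17
ES_Task 5 = max(EF_Task 2=14, EF_Task 3=7) = 14; EF_Task 5 = 14+6 = 20
ES_Task 6 = max(EF_Task 3=7, EF_Task 4=17, EF_Task 5=20) = 20; EF_Task 6 = 20+5 = 25
Expected project duration μ = 25 days. Critical path: Task 1 → Task 2 → Task 5 → Task 6.

Variances on critical path: σ²_Task 1=2.778, σ²_Task 2=1.778, σ²_Task 5=5.444, σ²_Task 6=0.444.
Largest is σ²_Task 5 = 5.444.

Task 5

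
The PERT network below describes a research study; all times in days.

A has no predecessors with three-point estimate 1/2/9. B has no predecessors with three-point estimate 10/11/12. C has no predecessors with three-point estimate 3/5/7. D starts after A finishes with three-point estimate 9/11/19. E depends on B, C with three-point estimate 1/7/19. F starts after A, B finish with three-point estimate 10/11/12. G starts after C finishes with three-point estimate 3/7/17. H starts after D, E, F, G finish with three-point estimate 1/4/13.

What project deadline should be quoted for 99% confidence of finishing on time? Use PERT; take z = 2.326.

te_A = (1 + 4·2 + 9)/6 = 18/6 = 3; σ²_A = ((9−1)/6)² = 1.778
te_B = (10 + 4·11 + 12)/6 = 66/6 = 11; σ²_B = ((12−10)/6)² = 0.111
te_C = (3 + 4·5 + 7)/6 = 30/6 = 5; σ²_C = ((7−3)/6)² = 0.444
te_D = (9 + 4·11 + 19)/6 = 72/6 = 12; σ²_D = ((19−9)/6)² = 2.778
te_E = (1 + 4·7 + 19)/6 = 48/6 = 8; σ²_E = ((19−1)/6)² = 9.000
te_F = (10 + 4·11 + 12)/6 = 66/6 = 11; σ²_F = ((12−10)/6)² = 0.111
te_G = (3 + 4·7 + 17)/6 = 48/6 = 8; σ²_G = ((17−3)/6)² = 5.444
te_H = (1 + 4·4 + 13)/6 = 30/6 = 5; σ²_H = ((13−1)/6)² = 4.000

Forward pass:
ES_A = 0; EF_A = 3
ES_B = 0; EF_B = 11
ES_C = 0; EF_C = 5
ES_D = 3; EF_D = 3+12 = 15
ES_E = max(EF_B=11, EF_C=5) = 11; EF_E = 11+8 = 19
ES_F = max(EF_A=3, EF_B=11) = 11; EF_F = 11+11 = 22
ES_G = 5; EF_G = 5+8 = 13
ES_H = max(EF_D=15, EF_E=19, EF_F=22, EF_G=13) = 22; EF_H = 22+5 = 27
Expected project duration μ = 27 days. Critical path: B → F → H.

Variance along critical path = 0.111 + 0.111 + 4.000 = 4.222; σ = 2.055 days.
D = μ + z·σ = 27 + 2.326·2.055 = 31.8 days

31.8 days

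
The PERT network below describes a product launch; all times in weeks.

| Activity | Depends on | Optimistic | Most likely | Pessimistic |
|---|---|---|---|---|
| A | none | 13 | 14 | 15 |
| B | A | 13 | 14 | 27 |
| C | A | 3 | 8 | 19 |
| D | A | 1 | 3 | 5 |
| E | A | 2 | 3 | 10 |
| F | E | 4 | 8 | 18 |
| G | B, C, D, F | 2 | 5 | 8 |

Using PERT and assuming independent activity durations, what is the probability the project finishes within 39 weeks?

0.941

te_A = (13 + 4·14 + 15)/6 = 84/6 = 14; σ²_A = ((15−13)/6)² = 0.111
te_B = (13 + 4·14 + 27)/6 = 96/6 = 16; σ²_B = ((27−13)/6)² = 5.444
te_C = (3 + 4·8 + 19)/6 = 54/6 = 9; σ²_C = ((19−3)/6)² = 7.111
te_D = (1 + 4·3 + 5)/6 = 18/6 = 3; σ²_D = ((5−1)/6)² = 0.444
te_E = (2 + 4·3 + 10)/6 = 24/6 = 4; σ²_E = ((10−2)/6)² = 1.778
te_F = (4 + 4·8 + 18)/6 = 54/6 = 9; σ²_F = ((18−4)/6)² = 5.444
te_G = (2 + 4·5 + 8)/6 = 30/6 = 5; σ²_G = ((8−2)/6)² = 1.000

Forward pass:
ES_A = 0; EF_A = 14
ES_B = 14; EF_B = 14+16 = 30
ES_C = 14; EF_C = 14+9 = 23
ES_D = 14; EF_D = 14+3 = 17
ES_E = 14; EF_E = 14+4 = 18
ES_F = 18; EF_F = 18+9 = 27
ES_G = max(EF_B=30, EF_C=23, EF_D=17, EF_F=27) = 30; EF_G = 30+5 = 35
Expected project duration μ = 35 weeks. Critical path: A → B → G.

Variance along critical path = 0.111 + 5.444 + 1.000 = 6.556; σ = √6.556 = 2.560 weeks.
Z = (39 − 35) / 2.560 = 1.562
P(T ≤ 39) = Φ(1.562) ≈ 0.941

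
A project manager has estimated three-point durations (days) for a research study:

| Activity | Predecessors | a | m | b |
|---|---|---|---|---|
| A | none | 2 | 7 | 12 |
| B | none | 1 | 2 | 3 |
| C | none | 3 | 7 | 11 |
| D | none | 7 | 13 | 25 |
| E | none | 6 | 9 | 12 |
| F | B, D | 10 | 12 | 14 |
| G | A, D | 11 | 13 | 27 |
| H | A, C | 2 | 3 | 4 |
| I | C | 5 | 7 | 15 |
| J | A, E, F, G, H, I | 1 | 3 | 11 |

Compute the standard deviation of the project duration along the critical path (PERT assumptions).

te_A = (2 + 4·7 + 12)/6 = 42/6 = 7; σ²_A = ((12−2)/6)² = 2.778
te_B = (1 + 4·2 + 3)/6 = 12/6 = 2; σ²_B = ((3−1)/6)² = 0.111
te_C = (3 + 4·7 + 11)/6 = 42/6 = 7; σ²_C = ((11−3)/6)² = 1.778
te_D = (7 + 4·13 + 25)/6 = 84/6 = 14; σ²_D = ((25−7)/6)² = 9.000
te_E = (6 + 4·9 + 12)/6 = 54/6 = 9; σ²_E = ((12−6)/6)² = 1.000
te_F = (10 + 4·12 + 14)/6 = 72/6 = 12; σ²_F = ((14−10)/6)² = 0.444
te_G = (11 + 4·13 + 27)/6 = 90/6 = 15; σ²_G = ((27−11)/6)² = 7.111
te_H = (2 + 4·3 + 4)/6 = 18/6 = 3; σ²_H = ((4−2)/6)² = 0.111
te_I = (5 + 4·7 + 15)/6 = 48/6 = 8; σ²_I = ((15−5)/6)² = 2.778
te_J = (1 + 4·3 + 11)/6 = 24/6 = 4; σ²_J = ((11−1)/6)² = 2.778

Forward pass:
ES_A = 0; EF_A = 7
ES_B = 0; EF_B = 2
ES_C = 0; EF_C = 7
ES_D = 0; EF_D = 14
ES_E = 0; EF_E = 9
ES_F = max(EF_B=2, EF_D=14) = 14; EF_F = 14+12 = 26
ES_G = max(EF_A=7, EF_D=14) = 14; EF_G = 14+15 = 29
ES_H = max(EF_A=7, EF_C=7) = 7; EF_H = 7+3 = 10
ES_I = 7; EF_I = 7+8 = 15
ES_J = max(EF_A=7, EF_E=9, EF_F=26, EF_G=29, EF_H=10, EF_I=15) = 29; EF_J = 29+4 = 33
Expected project duration μ = 33 days. Critical path: D → G → J.

Variance along critical path = 9.000 + 7.111 + 2.778 = 18.889
σ = √18.889 = 4.346 days

4.35 days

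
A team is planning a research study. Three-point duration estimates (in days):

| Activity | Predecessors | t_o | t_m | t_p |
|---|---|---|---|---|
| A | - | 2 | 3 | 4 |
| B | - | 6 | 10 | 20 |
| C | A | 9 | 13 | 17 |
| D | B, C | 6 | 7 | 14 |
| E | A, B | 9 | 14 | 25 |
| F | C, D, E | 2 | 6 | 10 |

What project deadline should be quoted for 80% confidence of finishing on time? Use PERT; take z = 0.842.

35.2 days

te_A = (2 + 4·3 + 4)/6 = 18/6 = 3; σ²_A = ((4−2)/6)² = 0.111
te_B = (6 + 4·10 + 20)/6 = 66/6 = 11; σ²_B = ((20−6)/6)² = 5.444
te_C = (9 + 4·13 + 17)/6 = 78/6 = 13; σ²_C = ((17−9)/6)² = 1.778
te_D = (6 + 4·7 + 14)/6 = 48/6 = 8; σ²_D = ((14−6)/6)² = 1.778
te_E = (9 + 4·14 + 25)/6 = 90/6 = 15; σ²_E = ((25−9)/6)² = 7.111
te_F = (2 + 4·6 + 10)/6 = 36/6 = 6; σ²_F = ((10−2)/6)² = 1.778

Forward pass:
ES_A = 0; EF_A = 3
ES_B = 0; EF_B = 11
ES_C = 3; EF_C = 3+13 = 16
ES_D = max(EF_B=11, EF_C=16) = 16; EF_D = 16+8 = 24
ES_E = max(EF_A=3, EF_B=11) = 11; EF_E = 11+15 = 26
ES_F = max(EF_C=16, EF_D=24, EF_E=26) = 26; EF_F = 26+6 = 32
Expected project duration μ = 32 days. Critical path: B → E → F.

Variance along critical path = 5.444 + 7.111 + 1.778 = 14.333; σ = 3.786 days.
D = μ + z·σ = 32 + 0.842·3.786 = 35.2 days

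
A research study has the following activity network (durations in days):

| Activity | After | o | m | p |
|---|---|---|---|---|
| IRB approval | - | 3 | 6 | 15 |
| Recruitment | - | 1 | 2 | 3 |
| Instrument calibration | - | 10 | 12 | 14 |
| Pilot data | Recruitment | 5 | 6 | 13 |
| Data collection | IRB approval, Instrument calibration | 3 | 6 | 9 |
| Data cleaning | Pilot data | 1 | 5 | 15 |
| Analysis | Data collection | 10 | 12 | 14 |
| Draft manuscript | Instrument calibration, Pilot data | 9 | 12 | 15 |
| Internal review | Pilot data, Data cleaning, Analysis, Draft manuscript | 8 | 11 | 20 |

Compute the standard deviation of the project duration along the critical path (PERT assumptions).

te_IRB approval = (3 + 4·6 + 15)/6 = 42/6 = 7; σ²_IRB approval = ((15−3)/6)² = 4.000
te_Recruitment = (1 + 4·2 + 3)/6 = 12/6 = 2; σ²_Recruitment = ((3−1)/6)² = 0.111
te_Instrument calibration = (10 + 4·12 + 14)/6 = 72/6 = 12; σ²_Instrument calibration = ((14−10)/6)² = 0.444
te_Pilot data = (5 + 4·6 + 13)/6 = 42/6 = 7; σ²_Pilot data = ((13−5)/6)² = 1.778
te_Data collection = (3 + 4·6 + 9)/6 = 36/6 = 6; σ²_Data collection = ((9−3)/6)² = 1.000
te_Data cleaning = (1 + 4·5 + 15)/6 = 36/6 = 6; σ²_Data cleaning = ((15−1)/6)² = 5.444
te_Analysis = (10 + 4·12 + 14)/6 = 72/6 = 12; σ²_Analysis = ((14−10)/6)² = 0.444
te_Draft manuscript = (9 + 4·12 + 15)/6 = 72/6 = 12; σ²_Draft manuscript = ((15−9)/6)² = 1.000
te_Internal review = (8 + 4·11 + 20)/6 = 72/6 = 12; σ²_Internal review = ((20−8)/6)² = 4.000

Forward pass:
ES_IRB approval = 0; EF_IRB approval = 7
ES_Recruitment = 0; EF_Recruitment = 2
ES_Instrument calibration = 0; EF_Instrument calibration = 12
ES_Pilot data = 2; EF_Pilot data = 2+7 = 9
ES_Data collection = max(EF_IRB approval=7, EF_Instrument calibration=12) = 12; EF_Data collection = 12+6 = 18
ES_Data cleaning = 9; EF_Data cleaning = 9+6 = 15
ES_Analysis = 18; EF_Analysis = 18+12 = 30
ES_Draft manuscript = max(EF_Instrument calibration=12, EF_Pilot data=9) = 12; EF_Draft manuscript = 12+12 = 24
ES_Internal review = max(EF_Pilot data=9, EF_Data cleaning=15, EF_Analysis=30, EF_Draft manuscript=24) = 30; EF_Internal review = 30+12 = 42
Expected project duration μ = 42 days. Critical path: Instrument calibration → Data collection → Analysis → Internal review.

Variance along critical path = 0.444 + 1.000 + 0.444 + 4.000 = 5.889
σ = √5.889 = 2.427 days

2.43 days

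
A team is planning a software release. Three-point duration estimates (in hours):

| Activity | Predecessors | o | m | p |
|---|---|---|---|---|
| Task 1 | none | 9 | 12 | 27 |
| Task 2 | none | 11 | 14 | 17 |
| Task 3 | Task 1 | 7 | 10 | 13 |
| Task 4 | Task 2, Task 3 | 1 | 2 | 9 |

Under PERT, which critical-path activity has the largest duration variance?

Task 1

te_Task 1 = (9 + 4·12 + 27)/6 = 84/6 = 14; σ²_Task 1 = ((27−9)/6)² = 9.000
te_Task 2 = (11 + 4·14 + 17)/6 = 84/6 = 14; σ²_Task 2 = ((17−11)/6)² = 1.000
te_Task 3 = (7 + 4·10 + 13)/6 = 60/6 = 10; σ²_Task 3 = ((13−7)/6)² = 1.000
te_Task 4 = (1 + 4·2 + 9)/6 = 18/6 = 3; σ²_Task 4 = ((9−1)/6)² = 1.778

Forward pass:
ES_Task 1 = 0; EF_Task 1 = 14
ES_Task 2 = 0; EF_Task 2 = 14
ES_Task 3 = 14; EF_Task 3 = 14+10 = 24
ES_Task 4 = max(EF_Task 2=14, EF_Task 3=24) = 24; EF_Task 4 = 24+3 = 27
Expected project duration μ = 27 hours. Critical path: Task 1 → Task 3 → Task 4.

Variances on critical path: σ²_Task 1=9.000, σ²_Task 3=1.000, σ²_Task 4=1.778.
Largest is σ²_Task 1 = 9.000.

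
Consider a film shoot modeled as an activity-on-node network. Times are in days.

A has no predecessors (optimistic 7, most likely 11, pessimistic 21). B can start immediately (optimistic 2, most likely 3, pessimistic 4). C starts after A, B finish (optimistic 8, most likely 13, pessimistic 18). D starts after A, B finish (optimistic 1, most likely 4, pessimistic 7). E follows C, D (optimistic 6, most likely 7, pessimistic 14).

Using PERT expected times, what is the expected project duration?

33 days

te_A = (7 + 4·11 + 21)/6 = 72/6 = 12
te_B = (2 + 4·3 + 4)/6 = 18/6 = 3
te_C = (8 + 4·13 + 18)/6 = 78/6 = 13
te_D = (1 + 4·4 + 7)/6 = 24/6 = 4
te_E = (6 + 4·7 + 14)/6 = 48/6 = 8

Forward pass:
ES_A = 0; EF_A = 12
ES_B = 0; EF_B = 3
ES_C = max(EF_A=12, EF_B=3) = 12; EF_C = 12+13 = 25
ES_D = max(EF_A=12, EF_B=3) = 12; EF_D = 12+4 = 16
ES_E = max(EF_C=25, EF_D=16) = 25; EF_E = 25+8 = 33
Expected project duration μ = 33 days. Critical path: A → C → E.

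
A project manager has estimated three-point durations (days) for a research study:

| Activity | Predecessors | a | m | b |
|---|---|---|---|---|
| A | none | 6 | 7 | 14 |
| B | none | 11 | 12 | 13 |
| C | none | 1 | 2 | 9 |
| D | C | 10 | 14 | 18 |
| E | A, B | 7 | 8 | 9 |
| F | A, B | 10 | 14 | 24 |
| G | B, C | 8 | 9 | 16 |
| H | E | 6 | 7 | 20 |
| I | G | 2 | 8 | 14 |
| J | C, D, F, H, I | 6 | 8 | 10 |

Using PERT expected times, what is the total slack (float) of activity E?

1 days

te_A = (6 + 4·7 + 14)/6 = 48/6 = 8
te_B = (11 + 4·12 + 13)/6 = 72/6 = 12
te_C = (1 + 4·2 + 9)/6 = 18/6 = 3
te_D = (10 + 4·14 + 18)/6 = 84/6 = 14
te_E = (7 + 4·8 + 9)/6 = 48/6 = 8
te_F = (10 + 4·14 + 24)/6 = 90/6 = 15
te_G = (8 + 4·9 + 16)/6 = 60/6 = 10
te_H = (6 + 4·7 + 20)/6 = 54/6 = 9
te_I = (2 + 4·8 + 14)/6 = 48/6 = 8
te_J = (6 + 4·8 + 10)/6 = 48/6 = 8

Forward pass:
ES_A = 0; EF_A = 8
ES_B = 0; EF_B = 12
ES_C = 0; EF_C = 3
ES_D = 3; EF_D = 3+14 = 17
ES_E = max(EF_A=8, EF_B=12) = 12; EF_E = 12+8 = 20
ES_F = max(EF_A=8, EF_B=12) = 12; EF_F = 12+15 = 27
ES_G = max(EF_B=12, EF_C=3) = 12; EF_G = 12+10 = 22
ES_H = 20; EF_H = 20+9 = 29
ES_I = 22; EF_I = 22+8 = 30
ES_J = max(EF_C=3, EF_D=17, EF_F=27, EF_H=29, EF_I=30) = 30; EF_J = 30+8 = 38
Expected project duration μ = 38 days. Critical path: B → G → I → J.

Backward pass:
LF_J = 38; LS_J = 38−8 = 30
LF_I = LS_J = 30; LS_I = 30−8 = 22
LF_H = LS_J = 30; LS_H = 30−9 = 21
LF_G = LS_I = 22; LS_G = 22−10 = 12
LF_F = LS_J = 30; LS_F = 30−15 = 15
LF_E = LS_H = 21; LS_E = 21−8 = 13
LF_D = LS_J = 30; LS_D = 30−14 = 16
LF_C = min(LS_D=16, LS_G=12, LS_J=30) = 12; LS_C = 12−3 = 9
LF_B = min(LS_E=13, LS_F=15, LS_G=12) = 12; LS_B = 12−12 = 0
LF_A = min(LS_E=13, LS_F=15) = 13; LS_A = 13−8 = 5
Slack_E = LS_E − ES_E = 13 − 12 = 1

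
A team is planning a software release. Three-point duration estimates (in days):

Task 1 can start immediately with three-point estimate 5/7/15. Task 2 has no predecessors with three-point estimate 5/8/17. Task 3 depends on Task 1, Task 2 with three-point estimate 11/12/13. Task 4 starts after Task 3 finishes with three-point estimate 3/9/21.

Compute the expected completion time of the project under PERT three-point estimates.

31 days

te_Task 1 = (5 + 4·7 + 15)/6 = 48/6 = 8
te_Task 2 = (5 + 4·8 + 17)/6 = 54/6 = 9
te_Task 3 = (11 + 4·12 + 13)/6 = 72/6 = 12
te_Task 4 = (3 + 4·9 + 21)/6 = 60/6 = 10

Forward pass:
ES_Task 1 = 0; EF_Task 1 = 8
ES_Task 2 = 0; EF_Task 2 = 9
ES_Task 3 = max(EF_Task 1=8, EF_Task 2=9) = 9; EF_Task 3 = 9+12 = 21
ES_Task 4 = 21; EF_Task 4 = 21+10 = 31
Expected project duration μ = 31 days. Critical path: Task 2 → Task 3 → Task 4.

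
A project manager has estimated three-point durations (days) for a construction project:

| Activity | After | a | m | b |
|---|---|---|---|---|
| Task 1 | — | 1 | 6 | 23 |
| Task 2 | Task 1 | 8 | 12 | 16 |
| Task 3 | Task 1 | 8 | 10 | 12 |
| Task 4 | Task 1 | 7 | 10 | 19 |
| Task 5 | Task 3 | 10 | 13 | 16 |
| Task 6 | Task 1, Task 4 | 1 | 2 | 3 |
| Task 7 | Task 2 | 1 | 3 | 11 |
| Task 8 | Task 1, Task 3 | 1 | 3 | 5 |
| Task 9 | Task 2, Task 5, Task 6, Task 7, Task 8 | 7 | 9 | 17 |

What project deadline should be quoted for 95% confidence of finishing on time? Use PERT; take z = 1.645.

te_Task 1 = (1 + 4·6 + 23)/6 = 48/6 = 8; σ²_Task 1 = ((23−1)/6)² = 13.444
te_Task 2 = (8 + 4·12 + 16)/6 = 72/6 = 12; σ²_Task 2 = ((16−8)/6)² = 1.778
te_Task 3 = (8 + 4·10 + 12)/6 = 60/6 = 10; σ²_Task 3 = ((12−8)/6)² = 0.444
te_Task 4 = (7 + 4·10 + 19)/6 = 66/6 = 11; σ²_Task 4 = ((19−7)/6)² = 4.000
te_Task 5 = (10 + 4·13 + 16)/6 = 78/6 = 13; σ²_Task 5 = ((16−10)/6)² = 1.000
te_Task 6 = (1 + 4·2 + 3)/6 = 12/6 = 2; σ²_Task 6 = ((3−1)/6)² = 0.111
te_Task 7 = (1 + 4·3 + 11)/6 = 24/6 = 4; σ²_Task 7 = ((11−1)/6)² = 2.778
te_Task 8 = (1 + 4·3 + 5)/6 = 18/6 = 3; σ²_Task 8 = ((5−1)/6)² = 0.444
te_Task 9 = (7 + 4·9 + 17)/6 = 60/6 = 10; σ²_Task 9 = ((17−7)/6)² = 2.778

Forward pass:
ES_Task 1 = 0; EF_Task 1 = 8
ES_Task 2 = 8; EF_Task 2 = 8+12 = 20
ES_Task 3 = 8; EF_Task 3 = 8+10 = 18
ES_Task 4 = 8; EF_Task 4 = 8+11 = 19
ES_Task 5 = 18; EF_Task 5 = 18+13 = 31
ES_Task 6 = max(EF_Task 1=8, EF_Task 4=19) = 19; EF_Task 6 = 19+2 = 21
ES_Task 7 = 20; EF_Task 7 = 20+4 = 24
ES_Task 8 = max(EF_Task 1=8, EF_Task 3=18) = 18; EF_Task 8 = 18+3 = 21
ES_Task 9 = max(EF_Task 2=20, EF_Task 5=31, EF_Task 6=21, EF_Task 7=24, EF_Task 8=21) = 31; EF_Task 9 = 31+10 = 41
Expected project duration μ = 41 days. Critical path: Task 1 → Task 3 → Task 5 → Task 9.

Variance along critical path = 13.444 + 0.444 + 1.000 + 2.778 = 17.667; σ = 4.203 days.
D = μ + z·σ = 41 + 1.645·4.203 = 47.9 days

47.9 days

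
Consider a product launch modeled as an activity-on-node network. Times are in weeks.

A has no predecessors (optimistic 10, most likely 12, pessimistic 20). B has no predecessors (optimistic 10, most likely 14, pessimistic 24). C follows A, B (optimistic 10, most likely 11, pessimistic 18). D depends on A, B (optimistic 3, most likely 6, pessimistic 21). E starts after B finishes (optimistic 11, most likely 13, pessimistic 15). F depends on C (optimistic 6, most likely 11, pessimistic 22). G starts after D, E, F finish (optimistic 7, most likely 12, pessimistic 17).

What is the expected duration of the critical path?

51 weeks

te_A = (10 + 4·12 + 20)/6 = 78/6 = 13
te_B = (10 + 4·14 + 24)/6 = 90/6 = 15
te_C = (10 + 4·11 + 18)/6 = 72/6 = 12
te_D = (3 + 4·6 + 21)/6 = 48/6 = 8
te_E = (11 + 4·13 + 15)/6 = 78/6 = 13
te_F = (6 + 4·11 + 22)/6 = 72/6 = 12
te_G = (7 + 4·12 + 17)/6 = 72/6 = 12

Forward pass:
ES_A = 0; EF_A = 13
ES_B = 0; EF_B = 15
ES_C = max(EF_A=13, EF_B=15) = 15; EF_C = 15+12 = 27
ES_D = max(EF_A=13, EF_B=15) = 15; EF_D = 15+8 = 23
ES_E = 15; EF_E = 15+13 = 28
ES_F = 27; EF_F = 27+12 = 39
ES_G = max(EF_D=23, EF_E=28, EF_F=39) = 39; EF_G = 39+12 = 51
Expected project duration μ = 51 weeks. Critical path: B → C → F → G.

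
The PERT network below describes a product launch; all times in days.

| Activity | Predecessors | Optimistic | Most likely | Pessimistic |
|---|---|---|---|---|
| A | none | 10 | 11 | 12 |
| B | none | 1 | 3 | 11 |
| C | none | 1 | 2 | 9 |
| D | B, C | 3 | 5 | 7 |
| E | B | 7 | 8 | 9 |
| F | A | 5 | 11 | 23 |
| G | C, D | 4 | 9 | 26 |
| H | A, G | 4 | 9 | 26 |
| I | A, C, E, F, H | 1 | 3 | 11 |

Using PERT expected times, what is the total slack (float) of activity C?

1 days

te_A = (10 + 4·11 + 12)/6 = 66/6 = 11
te_B = (1 + 4·3 + 11)/6 = 24/6 = 4
te_C = (1 + 4·2 + 9)/6 = 18/6 = 3
te_D = (3 + 4·5 + 7)/6 = 30/6 = 5
te_E = (7 + 4·8 + 9)/6 = 48/6 = 8
te_F = (5 + 4·11 + 23)/6 = 72/6 = 12
te_G = (4 + 4·9 + 26)/6 = 66/6 = 11
te_H = (4 + 4·9 + 26)/6 = 66/6 = 11
te_I = (1 + 4·3 + 11)/6 = 24/6 = 4

Forward pass:
ES_A = 0; EF_A = 11
ES_B = 0; EF_B = 4
ES_C = 0; EF_C = 3
ES_D = max(EF_B=4, EF_C=3) = 4; EF_D = 4+5 = 9
ES_E = 4; EF_E = 4+8 = 12
ES_F = 11; EF_F = 11+12 = 23
ES_G = max(EF_C=3, EF_D=9) = 9; EF_G = 9+11 = 20
ES_H = max(EF_A=11, EF_G=20) = 20; EF_H = 20+11 = 31
ES_I = max(EF_A=11, EF_C=3, EF_E=12, EF_F=23, EF_H=31) = 31; EF_I = 31+4 = 35
Expected project duration μ = 35 days. Critical path: B → D → G → H → I.

Backward pass:
LF_I = 35; LS_I = 35−4 = 31
LF_H = LS_I = 31; LS_H = 31−11 = 20
LF_G = LS_H = 20; LS_G = 20−11 = 9
LF_F = LS_I = 31; LS_F = 31−12 = 19
LF_E = LS_I = 31; LS_E = 31−8 = 23
LF_D = LS_G = 9; LS_D = 9−5 = 4
LF_C = min(LS_D=4, LS_G=9, LS_I=31) = 4; LS_C = 4−3 = 1
LF_B = min(LS_D=4, LS_E=23) = 4; LS_B = 4−4 = 0
LF_A = min(LS_F=19, LS_H=20, LS_I=31) = 19; LS_A = 19−11 = 8
Slack_C = LS_C − ES_C = 1 − 0 = 1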